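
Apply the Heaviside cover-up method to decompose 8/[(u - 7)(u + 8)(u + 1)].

Cover (u - 7), u=7: α = 8/[(7 + 8)(7 + 1)] = 1/15. Cover (u + 8), u=-8: β = 8/[(-8 - 7)(-8 + 1)] = 8/105. Cover (u + 1), u=-1: γ = 8/[(-1 - 7)(-1 + 8)] = -1/7.
Result: (1/15)/(u - 7) + (8/105)/(u + 8) - (1/7)/(u + 1)


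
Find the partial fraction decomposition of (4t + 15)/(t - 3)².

(4t + 15) = P(t - 3) + Q. At t = 3: Q = 4·3 + 15 = 27. Coeff of t: P = 4
Result: 4/(t - 3) + 27/(t - 3)²


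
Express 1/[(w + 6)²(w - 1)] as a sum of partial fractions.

Cover-up at w=1: γ = 1/(1 + 6)² = 1/49. Cover-up at w=-6: β = 1/(-6 - 1) = -1/7. Comparing w² coeff: α = -γ = -1/49
Result: (-1/49)/(w + 6) - (1/7)/(w + 6)² + (1/49)/(w - 1)


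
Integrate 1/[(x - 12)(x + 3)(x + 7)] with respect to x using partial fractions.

Cover-up: A = 1/285, B = -1/60, C = 1/76. Decomposition: (1/285)/(x - 12) - (1/60)/(x + 3) + (1/76)/(x + 7). Integrate each term: (1/285) ln|(x - 12)| - (1/60) ln|(x + 3)| + (1/76) ln|(x + 7)| + C


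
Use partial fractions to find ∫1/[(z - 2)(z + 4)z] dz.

Cover-up: P = 1/12, Q = 1/24, R = -1/8. Decomposition: (1/12)/(z - 2) + (1/24)/(z + 4) - (1/8)/z. Integrate each term: (1/12) ln|(z - 2)| + (1/24) ln|(z + 4)| - (1/8) ln|z| + C


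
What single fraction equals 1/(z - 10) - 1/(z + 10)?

Common denominator (z - 10)(z + 10). Numerator: 1(z + 10) - 1(z - 10) = (z + 10) - (z - 10) = 20
Result: (20)/[(z - 10)(z + 10)]


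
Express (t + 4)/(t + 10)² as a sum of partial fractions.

(t + 4) = A(t + 10) + B. At t = -10: B = 1·(-10) + 4 = -6. Coeff of t: A = 1
Result: 1/(t + 10) - 6/(t + 10)²


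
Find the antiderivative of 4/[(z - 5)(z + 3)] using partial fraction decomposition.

Decompose: 4/[(z - 5)(z + 3)] = (1/2)/(z - 5) - (1/2)/(z + 3). Integrate each term: (1/2) ln|(z - 5)| - (1/2) ln|(z + 3)| + C


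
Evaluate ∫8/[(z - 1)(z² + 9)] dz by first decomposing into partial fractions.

Cover-up at z=1: P = 8/(1²+9) = 4/5. Coeff matching: Q = -4/5, R = -4/5. Decomposition: (4/5)/(z - 1) - ((4/5)z + 4/5)/(z² + 9). Integrate: linear → ln, quadratic → (1/2)ln + arctan: (4/5) ln|(z - 1)| - (2/5) ln(z² + 9) - (4/15) arctan(z/3) + C


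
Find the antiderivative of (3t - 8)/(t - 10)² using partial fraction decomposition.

Decompose: α = 3, β = 3·10 - 8 = 22, so (3t - 8)/(t - 10)² = 3/(t - 10) + 22/(t - 10)². Integrate: ∫ α/(t - 10) dt = 3 ln|(t - 10)|; ∫ β/(t - 10)² dt = -22/(t - 10). Sum: 3 ln|(t - 10)| - 22/(t - 10) + C


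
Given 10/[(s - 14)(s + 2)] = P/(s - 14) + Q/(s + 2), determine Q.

Cover-up at s = -2: Q = 10/(-2 - 14) = -10/16 = -5/8


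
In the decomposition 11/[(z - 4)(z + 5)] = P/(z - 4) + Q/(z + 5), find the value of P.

Cover-up at z = 4: P = 11/(4 + 5) = 11/9


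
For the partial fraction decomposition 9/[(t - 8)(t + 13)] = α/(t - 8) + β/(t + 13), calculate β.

Cover-up at t = -13: β = 9/(-13 - 8) = -9/21 = -3/7


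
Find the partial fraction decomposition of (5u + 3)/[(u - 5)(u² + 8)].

At u=5: A = (5·5 + 3)/(5² + 8) = 28/33. B = -A = -28/33, C = 5 - 5·A = 25/33
Result: (28/33)/(u - 5) - ((28/33)u - 25/33)/(u² + 8)


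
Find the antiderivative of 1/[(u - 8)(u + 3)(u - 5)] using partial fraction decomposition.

Cover-up: α = 1/33, β = 1/88, γ = -1/24. Decomposition: (1/33)/(u - 8) + (1/88)/(u + 3) - (1/24)/(u - 5). Integrate each term: (1/33) ln|(u - 8)| + (1/88) ln|(u + 3)| - (1/24) ln|(u - 5)| + C


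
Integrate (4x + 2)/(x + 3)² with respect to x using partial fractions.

Decompose: α = 4, β = 4·(-3) + 2 = -10, so (4x + 2)/(x + 3)² = 4/(x + 3) - 10/(x + 3)². Integrate: ∫ α/(x + 3) dx = 4 ln|(x + 3)|; ∫ β/(x + 3)² dx = 10/(x + 3). Sum: 4 ln|(x + 3)| + 10/(x + 3) + C


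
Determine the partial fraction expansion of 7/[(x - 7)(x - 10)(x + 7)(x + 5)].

Using Heaviside cover-up: (-1/72)/(x - 7) + (7/765)/(x - 10) - (1/68)/(x + 7) + (7/360)/(x + 5)


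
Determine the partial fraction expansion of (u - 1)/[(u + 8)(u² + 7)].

At u=-8: α = (1·(-8) - 1)/((-8)² + 7) = -9/71. β = -α = 9/71, γ = 1 - (-8)·α = -1/71
Result: (-9/71)/(u + 8) + ((9/71)u - 1/71)/(u² + 7)


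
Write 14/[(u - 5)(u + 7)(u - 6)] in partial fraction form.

Using cover-up method: α = -7/6, β = 7/78, γ = 14/13
Result: (-7/6)/(u - 5) + (7/78)/(u + 7) + (14/13)/(u - 6)


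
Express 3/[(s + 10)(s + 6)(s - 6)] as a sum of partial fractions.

Using cover-up method: α = 3/64, β = -1/16, γ = 1/64
Result: (3/64)/(s + 10) - (1/16)/(s + 6) + (1/64)/(s - 6)


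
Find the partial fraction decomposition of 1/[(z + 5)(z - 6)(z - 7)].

Using cover-up method: P = 1/132, Q = -1/11, R = 1/12
Result: (1/132)/(z + 5) - (1/11)/(z - 6) + (1/12)/(z - 7)


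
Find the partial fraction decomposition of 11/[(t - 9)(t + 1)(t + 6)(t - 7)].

Using Heaviside cover-up: (11/300)/(t - 9) + (11/400)/(t + 1) - (11/975)/(t + 6) - (11/208)/(t - 7)


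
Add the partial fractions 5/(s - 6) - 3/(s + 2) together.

Common denominator (s - 6)(s + 2). Numerator: 5(s + 2) - 3(s - 6) = (5s + 10) - (3s - 18) = 2s + 28
Result: (2s + 28)/[(s - 6)(s + 2)]


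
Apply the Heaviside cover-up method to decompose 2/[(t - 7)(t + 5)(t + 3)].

Cover (t - 7), t=7: α = 2/[(7 + 5)(7 + 3)] = 1/60. Cover (t + 5), t=-5: β = 2/[(-5 - 7)(-5 + 3)] = 1/12. Cover (t + 3), t=-3: γ = 2/[(-3 - 7)(-3 + 5)] = -1/10.
Result: (1/60)/(t - 7) + (1/12)/(t + 5) - (1/10)/(t + 3)


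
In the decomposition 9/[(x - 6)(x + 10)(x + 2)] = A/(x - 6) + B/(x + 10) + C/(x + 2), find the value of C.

Cover-up at x = -2: C = 9/[(-2 - 6)(-2 + 10)] = 9/[(-8)(8)] = -9/64


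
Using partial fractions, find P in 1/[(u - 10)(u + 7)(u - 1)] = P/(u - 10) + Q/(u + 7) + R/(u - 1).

Cover-up at u = 10: P = 1/[(10 + 7)(10 - 1)] = 1/[(17)(9)] = 1/153


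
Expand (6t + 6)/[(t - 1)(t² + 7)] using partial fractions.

At t=1: P = (6·1 + 6)/(1² + 7) = 3/2. Q = -P = -3/2, R = 6 - 1·P = 9/2
Result: (3/2)/(t - 1) - ((3/2)t - 9/2)/(t² + 7)


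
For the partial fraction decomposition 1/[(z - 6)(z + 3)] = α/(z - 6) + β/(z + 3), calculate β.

Cover-up at z = -3: β = 1/(-3 - 6) = -1/9


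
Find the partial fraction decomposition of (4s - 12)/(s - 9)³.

(4s - 12) = A(s - 9)² + B(s - 9) + C. At s = 9: C = 4·9 - 12 = 24. Coefficients: A = 0, B = 4
Result: 4/(s - 9)² + 24/(s - 9)³


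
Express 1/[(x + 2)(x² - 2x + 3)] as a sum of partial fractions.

Cover-up at x = -2: P = 1/((-2)² - 2·(-2) + 3) = 1/11. Then Q = -P = -1/11, R = -P·(-2 - 2) = 4/11
Result: (1/11)/(x + 2) - ((1/11)x - 4/11)/(x² - 2x + 3)


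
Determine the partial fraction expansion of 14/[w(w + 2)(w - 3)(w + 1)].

Using Heaviside cover-up: (-7/3)/w - (7/5)/(w + 2) + (7/30)/(w - 3) + (7/2)/(w + 1)


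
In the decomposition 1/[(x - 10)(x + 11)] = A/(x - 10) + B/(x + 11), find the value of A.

Cover-up at x = 10: A = 1/(10 + 11) = 1/21


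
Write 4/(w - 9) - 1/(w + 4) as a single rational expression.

Common denominator (w - 9)(w + 4). Numerator: 4(w + 4) - 1(w - 9) = (4w + 16) - (w - 9) = 3w + 25
Result: (3w + 25)/[(w - 9)(w + 4)]


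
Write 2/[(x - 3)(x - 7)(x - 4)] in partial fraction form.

Using cover-up method: A = 1/2, B = 1/6, C = -2/3
Result: (1/2)/(x - 3) + (1/6)/(x - 7) - (2/3)/(x - 4)


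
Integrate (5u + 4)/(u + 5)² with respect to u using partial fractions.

Decompose: α = 5, β = 5·(-5) + 4 = -21, so (5u + 4)/(u + 5)² = 5/(u + 5) - 21/(u + 5)². Integrate: ∫ α/(u + 5) du = 5 ln|(u + 5)|; ∫ β/(u + 5)² du = 21/(u + 5). Sum: 5 ln|(u + 5)| + 21/(u + 5) + C


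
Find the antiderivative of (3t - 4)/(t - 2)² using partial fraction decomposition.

Decompose: α = 3, β = 3·2 - 4 = 2, so (3t - 4)/(t - 2)² = 3/(t - 2) + 2/(t - 2)². Integrate: ∫ α/(t - 2) dt = 3 ln|(t - 2)|; ∫ β/(t - 2)² dt = -2/(t - 2). Sum: 3 ln|(t - 2)| - 2/(t - 2) + C


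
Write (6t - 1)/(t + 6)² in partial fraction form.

(6t - 1) = A(t + 6) + B. At t = -6: B = 6·(-6) - 1 = -37. Coeff of t: A = 6
Result: 6/(t + 6) - 37/(t + 6)²


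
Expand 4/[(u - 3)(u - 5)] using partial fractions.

4/(u - 3)(u - 5) = P/(u - 3) + Q/(u - 5). P = 4/(3 - 5) = -2, Q = 4/(5 - 3) = 2
Result: -2/(u - 3) + 2/(u - 5)


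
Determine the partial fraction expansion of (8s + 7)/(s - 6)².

(8s + 7) = α(s - 6) + β. At s = 6: β = 8·6 + 7 = 55. Coeff of s: α = 8
Result: 8/(s - 6) + 55/(s - 6)²


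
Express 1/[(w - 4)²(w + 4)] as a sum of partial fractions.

Cover-up at w=-4: γ = 1/(-4 - 4)² = 1/64. Cover-up at w=4: β = 1/(4 + 4) = 1/8. Comparing w² coeff: α = -γ = -1/64
Result: (-1/64)/(w - 4) + (1/8)/(w - 4)² + (1/64)/(w + 4)


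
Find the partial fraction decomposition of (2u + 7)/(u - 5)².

(2u + 7) = A(u - 5) + B. At u = 5: B = 2·5 + 7 = 17. Coeff of u: A = 2
Result: 2/(u - 5) + 17/(u - 5)²


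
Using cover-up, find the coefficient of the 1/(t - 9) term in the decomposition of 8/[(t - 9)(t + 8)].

Cover (t - 9), set t=9: 8/((t + 8) at t=9) = 8/(17) = 8/17


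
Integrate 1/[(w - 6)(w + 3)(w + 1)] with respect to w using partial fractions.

Cover-up: P = 1/63, Q = 1/18, R = -1/14. Decomposition: (1/63)/(w - 6) + (1/18)/(w + 3) - (1/14)/(w + 1). Integrate each term: (1/63) ln|(w - 6)| + (1/18) ln|(w + 3)| - (1/14) ln|(w + 1)| + C


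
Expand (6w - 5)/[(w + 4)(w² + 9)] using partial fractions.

At w=-4: P = (6·(-4) - 5)/((-4)² + 9) = -29/25. Q = -P = 29/25, R = 6 - (-4)·P = 34/25
Result: (-29/25)/(w + 4) + ((29/25)w + 34/25)/(w² + 9)


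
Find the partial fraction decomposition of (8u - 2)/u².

(8u - 2) = Au + B. At u = 0: B = 8·0 - 2 = -2. Coeff of u: A = 8
Result: 8/u - 2/u²


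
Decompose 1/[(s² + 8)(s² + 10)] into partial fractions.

Coefficient matching gives A = C = 0, B = 1/(10-8) = 1/2, D = -B = -1/2
Result: (1/2)/(s² + 8) - (1/2)/(s² + 10)


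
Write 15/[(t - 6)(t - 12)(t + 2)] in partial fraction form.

Using cover-up method: P = -5/16, Q = 5/28, R = 15/112
Result: (-5/16)/(t - 6) + (5/28)/(t - 12) + (15/112)/(t + 2)


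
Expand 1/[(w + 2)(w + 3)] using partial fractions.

1/(w + 2)(w + 3) = A/(w + 2) + B/(w + 3). A = 1/(-2 + 3) = 1, B = 1/(-3 + 2) = -1
Result: 1/(w + 2) - 1/(w + 3)


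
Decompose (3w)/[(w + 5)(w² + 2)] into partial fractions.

At w=-5: P = (3·(-5) + 0)/((-5)² + 2) = -5/9. Q = -P = 5/9, R = 3 - (-5)·P = 2/9
Result: (-5/9)/(w + 5) + ((5/9)w + 2/9)/(w² + 2)


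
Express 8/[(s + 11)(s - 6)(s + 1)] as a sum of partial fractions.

Using cover-up method: A = 4/85, B = 8/119, C = -4/35
Result: (4/85)/(s + 11) + (8/119)/(s - 6) - (4/35)/(s + 1)


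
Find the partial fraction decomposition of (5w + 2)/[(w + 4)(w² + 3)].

At w=-4: P = (5·(-4) + 2)/((-4)² + 3) = -18/19. Q = -P = 18/19, R = 5 - (-4)·P = 23/19
Result: (-18/19)/(w + 4) + ((18/19)w + 23/19)/(w² + 3)


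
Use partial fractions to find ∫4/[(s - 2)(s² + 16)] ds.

Cover-up at s=2: α = 4/(2²+16) = 1/5. Coeff matching: β = -1/5, γ = -2/5. Decomposition: (1/5)/(s - 2) - ((1/5)s + 2/5)/(s² + 16). Integrate: linear → ln, quadratic → (1/2)ln + arctan: (1/5) ln|(s - 2)| - (1/10) ln(s² + 16) - (1/10) arctan(s/4) + C


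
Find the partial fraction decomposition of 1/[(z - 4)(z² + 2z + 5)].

Cover-up at z = 4: α = 1/(4² + 2·4 + 5) = 1/29. Then β = -α = -1/29, γ = -α·(2 + 4) = -6/29
Result: (1/29)/(z - 4) - ((1/29)z + 6/29)/(z² + 2z + 5)


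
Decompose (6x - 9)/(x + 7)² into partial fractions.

(6x - 9) = A(x + 7) + B. At x = -7: B = 6·(-7) - 9 = -51. Coeff of x: A = 6
Result: 6/(x + 7) - 51/(x + 7)²


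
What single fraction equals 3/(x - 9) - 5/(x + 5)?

Common denominator (x - 9)(x + 5). Numerator: 3(x + 5) - 5(x - 9) = (3x + 15) - (5x - 45) = -2x + 60
Result: (-2x + 60)/[(x - 9)(x + 5)]


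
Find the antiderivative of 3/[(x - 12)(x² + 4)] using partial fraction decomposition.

Cover-up at x=12: α = 3/(12²+4) = 3/148. Coeff matching: β = -3/148, γ = -9/37. Decomposition: (3/148)/(x - 12) - ((3/148)x + 9/37)/(x² + 4). Integrate: linear → ln, quadratic → (1/2)ln + arctan: (3/148) ln|(x - 12)| - (3/296) ln(x² + 4) - (9/74) arctan(x/2) + C


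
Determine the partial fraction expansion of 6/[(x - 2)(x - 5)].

6/(x - 2)(x - 5) = α/(x - 2) + β/(x - 5). α = 6/(2 - 5) = -2, β = 6/(5 - 2) = 2
Result: -2/(x - 2) + 2/(x - 5)


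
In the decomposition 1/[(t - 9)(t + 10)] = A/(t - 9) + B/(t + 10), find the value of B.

Cover-up at t = -10: B = 1/(-10 - 9) = -1/19


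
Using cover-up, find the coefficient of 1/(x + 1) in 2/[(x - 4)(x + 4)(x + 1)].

Cover (x + 1), set x=-1: 2/[(-1 - 4)(-1 + 4)] = -2/15


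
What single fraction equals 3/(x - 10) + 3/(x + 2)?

Common denominator (x - 10)(x + 2). Numerator: 3(x + 2) + 3(x - 10) = (3x + 6) + (3x - 30) = 6x - 24
Result: (6x - 24)/[(x - 10)(x + 2)]


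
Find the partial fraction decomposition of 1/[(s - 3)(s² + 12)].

Cover-up at s = 3: A = 1/(3² + 12) = 1/21. Then B = -A = -1/21, C = -A·(0 + 3) = -1/7
Result: (1/21)/(s - 3) - ((1/21)s + 1/7)/(s² + 12)


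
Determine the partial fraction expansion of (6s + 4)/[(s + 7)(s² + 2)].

At s=-7: A = (6·(-7) + 4)/((-7)² + 2) = -38/51. B = -A = 38/51, C = 6 - (-7)·A = 40/51
Result: (-38/51)/(s + 7) + ((38/51)s + 40/51)/(s² + 2)


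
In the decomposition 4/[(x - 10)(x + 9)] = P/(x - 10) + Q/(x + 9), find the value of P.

Cover-up at x = 10: P = 4/(10 + 9) = 4/19


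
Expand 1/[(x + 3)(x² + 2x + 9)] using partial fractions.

Cover-up at x = -3: P = 1/((-3)² + 2·(-3) + 9) = 1/12. Then Q = -P = -1/12, R = -P·(2 - 3) = 1/12
Result: (1/12)/(x + 3) - ((1/12)x - 1/12)/(x² + 2x + 9)


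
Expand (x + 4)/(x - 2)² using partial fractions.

(x + 4) = P(x - 2) + Q. At x = 2: Q = 1·2 + 4 = 6. Coeff of x: P = 1
Result: 1/(x - 2) + 6/(x - 2)²


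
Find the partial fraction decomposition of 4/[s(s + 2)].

4/s(s + 2) = A/s + B/(s + 2). A = 4/(0 + 2) = 2, B = 4/(-2 - 0) = -2
Result: 2/s - 2/(s + 2)


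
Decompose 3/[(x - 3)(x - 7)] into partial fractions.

3/(x - 3)(x - 7) = α/(x - 3) + β/(x - 7). α = 3/(3 - 7) = -3/4, β = 3/(7 - 3) = 3/4
Result: (-3/4)/(x - 3) + (3/4)/(x - 7)


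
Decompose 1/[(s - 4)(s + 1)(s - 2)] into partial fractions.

Using cover-up method: α = 1/10, β = 1/15, γ = -1/6
Result: (1/10)/(s - 4) + (1/15)/(s + 1) - (1/6)/(s - 2)


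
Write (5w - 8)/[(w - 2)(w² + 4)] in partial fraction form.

At w=2: α = (5·2 - 8)/(2² + 4) = 1/4. β = -α = -1/4, γ = 5 - 2·α = 9/2
Result: (1/4)/(w - 2) - ((1/4)w - 9/2)/(w² + 4)


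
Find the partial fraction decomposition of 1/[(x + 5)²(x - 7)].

Cover-up at x=7: R = 1/(7 + 5)² = 1/144. Cover-up at x=-5: Q = 1/(-5 - 7) = -1/12. Comparing x² coeff: P = -R = -1/144
Result: (-1/144)/(x + 5) - (1/12)/(x + 5)² + (1/144)/(x - 7)


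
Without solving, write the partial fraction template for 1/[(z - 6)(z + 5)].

Distinct linear factors: P/(z - 6) + Q/(z + 5)


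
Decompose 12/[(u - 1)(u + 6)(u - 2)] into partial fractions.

Using cover-up method: A = -12/7, B = 3/14, C = 3/2
Result: (-12/7)/(u - 1) + (3/14)/(u + 6) + (3/2)/(u - 2)


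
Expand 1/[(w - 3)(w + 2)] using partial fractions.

1/(w - 3)(w + 2) = A/(w - 3) + B/(w + 2). A = 1/(3 + 2) = 1/5, B = 1/(-2 - 3) = -1/5
Result: (1/5)/(w - 3) - (1/5)/(w + 2)


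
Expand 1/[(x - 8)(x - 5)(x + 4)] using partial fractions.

Using cover-up method: A = 1/36, B = -1/27, C = 1/108
Result: (1/36)/(x - 8) - (1/27)/(x - 5) + (1/108)/(x + 4)


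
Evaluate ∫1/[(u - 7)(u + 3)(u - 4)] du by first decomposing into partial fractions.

Cover-up: α = 1/30, β = 1/70, γ = -1/21. Decomposition: (1/30)/(u - 7) + (1/70)/(u + 3) - (1/21)/(u - 4). Integrate each term: (1/30) ln|(u - 7)| + (1/70) ln|(u + 3)| - (1/21) ln|(u - 4)| + C


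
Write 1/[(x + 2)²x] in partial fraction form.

Cover-up at x=0: R = 1/(0 + 2)² = 1/4. Cover-up at x=-2: Q = 1/(-2 - 0) = -1/2. Comparing x² coeff: P = -R = -1/4
Result: (-1/4)/(x + 2) - (1/2)/(x + 2)² + (1/4)/x


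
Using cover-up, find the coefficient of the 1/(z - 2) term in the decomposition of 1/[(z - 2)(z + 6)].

Cover (z - 2), set z=2: 1/((z + 6) at z=2) = 1/(8) = 1/8


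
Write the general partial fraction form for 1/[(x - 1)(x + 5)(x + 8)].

Three distinct linear factors: α/(x - 1) + β/(x + 5) + γ/(x + 8)


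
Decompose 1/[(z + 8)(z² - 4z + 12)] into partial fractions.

Cover-up at z = -8: α = 1/((-8)² - 4·(-8) + 12) = 1/108. Then β = -α = -1/108, γ = -α·(-4 - 8) = 1/9
Result: (1/108)/(z + 8) - ((1/108)z - 1/9)/(z² - 4z + 12)


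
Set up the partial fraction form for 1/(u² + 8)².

Repeated quadratic factor: (αu + β)/(u² + 8) + (γu + δ)/(u² + 8)²


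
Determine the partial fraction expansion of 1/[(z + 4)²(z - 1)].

Cover-up at z=1: C = 1/(1 + 4)² = 1/25. Cover-up at z=-4: B = 1/(-4 - 1) = -1/5. Comparing z² coeff: A = -C = -1/25
Result: (-1/25)/(z + 4) - (1/5)/(z + 4)² + (1/25)/(z - 1)


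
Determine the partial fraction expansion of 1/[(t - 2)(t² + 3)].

Cover-up at t = 2: A = 1/(2² + 3) = 1/7. Then B = -A = -1/7, C = -A·(0 + 2) = -2/7
Result: (1/7)/(t - 2) - ((1/7)t + 2/7)/(t² + 3)


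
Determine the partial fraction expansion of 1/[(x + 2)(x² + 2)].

Cover-up at x = -2: A = 1/((-2)² + 2) = 1/6. Then B = -A = -1/6, C = -A·(0 - 2) = 1/3
Result: (1/6)/(x + 2) - ((1/6)x - 1/3)/(x² + 2)


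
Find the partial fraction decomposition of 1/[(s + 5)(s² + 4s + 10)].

Cover-up at s = -5: α = 1/((-5)² + 4·(-5) + 10) = 1/15. Then β = -α = -1/15, γ = -α·(4 - 5) = 1/15
Result: (1/15)/(s + 5) - ((1/15)s - 1/15)/(s² + 4s + 10)


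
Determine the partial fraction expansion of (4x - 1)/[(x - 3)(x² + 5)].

At x=3: α = (4·3 - 1)/(3² + 5) = 11/14. β = -α = -11/14, γ = 4 - 3·α = 23/14
Result: (11/14)/(x - 3) - ((11/14)x - 23/14)/(x² + 5)


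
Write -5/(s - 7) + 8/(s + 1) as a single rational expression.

Common denominator (s - 7)(s + 1). Numerator: -5(s + 1) + 8(s - 7) = (-5s - 5) + (8s - 56) = 3s - 61
Result: (3s - 61)/[(s - 7)(s + 1)]


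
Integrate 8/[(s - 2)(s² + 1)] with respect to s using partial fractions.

Cover-up at s=2: P = 8/(2²+1) = 8/5. Coeff matching: Q = -8/5, R = -16/5. Decomposition: (8/5)/(s - 2) - ((8/5)s + 16/5)/(s² + 1). Integrate: linear → ln, quadratic → (1/2)ln + arctan: (8/5) ln|(s - 2)| - (4/5) ln(s² + 1) - (16/5) arctan(s) + C


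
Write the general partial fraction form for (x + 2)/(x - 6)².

Repeated linear factor: A/(x - 6) + B/(x - 6)²


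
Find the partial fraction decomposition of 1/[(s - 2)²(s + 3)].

Cover-up at s=-3: C = 1/(-3 - 2)² = 1/25. Cover-up at s=2: B = 1/(2 + 3) = 1/5. Comparing s² coeff: A = -C = -1/25
Result: (-1/25)/(s - 2) + (1/5)/(s - 2)² + (1/25)/(s + 3)


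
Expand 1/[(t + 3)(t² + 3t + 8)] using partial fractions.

Cover-up at t = -3: P = 1/((-3)² + 3·(-3) + 8) = 1/8. Then Q = -P = -1/8, R = -P·(3 - 3) = 0
Result: (1/8)/(t + 3) - ((1/8)t)/(t² + 3t + 8)


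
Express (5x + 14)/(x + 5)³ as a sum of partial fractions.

(5x + 14) = α(x + 5)² + β(x + 5) + γ. At x = -5: γ = 5·(-5) + 14 = -11. Coefficients: α = 0, β = 5
Result: 5/(x + 5)² - 11/(x + 5)³


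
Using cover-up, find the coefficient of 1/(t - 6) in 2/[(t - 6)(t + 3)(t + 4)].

Cover (t - 6), set t=6: 2/[(6 + 3)(6 + 4)] = 1/45


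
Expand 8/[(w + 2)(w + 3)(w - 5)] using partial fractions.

Using cover-up method: A = -8/7, B = 1, C = 1/7
Result: (-8/7)/(w + 2) + 1/(w + 3) + (1/7)/(w - 5)


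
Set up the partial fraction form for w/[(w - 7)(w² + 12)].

Linear + irreducible quadratic: P/(w - 7) + (Qw + R)/(w² + 12)


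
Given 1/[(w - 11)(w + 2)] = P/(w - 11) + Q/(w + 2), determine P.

Cover-up at w = 11: P = 1/(11 + 2) = 1/13


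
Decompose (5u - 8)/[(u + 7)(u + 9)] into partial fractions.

At u=-7: α = (5·(-7) - 8)/(-7 + 9) = -43/2. At u=-9: β = (5·(-9) - 8)/(-9 + 7) = 53/2
Result: (-43/2)/(u + 7) + (53/2)/(u + 9)


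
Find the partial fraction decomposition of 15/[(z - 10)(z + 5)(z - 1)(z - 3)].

Using Heaviside cover-up: (1/63)/(z - 10) - (1/48)/(z + 5) + (5/36)/(z - 1) - (15/112)/(z - 3)


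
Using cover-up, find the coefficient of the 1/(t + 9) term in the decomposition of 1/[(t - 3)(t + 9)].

Cover (t + 9), set t=-9: 1/((t - 3) at t=-9) = 1/(-12) = -1/12


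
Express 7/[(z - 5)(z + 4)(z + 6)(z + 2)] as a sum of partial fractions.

Using Heaviside cover-up: (1/99)/(z - 5) + (7/36)/(z + 4) - (7/88)/(z + 6) - (1/8)/(z + 2)


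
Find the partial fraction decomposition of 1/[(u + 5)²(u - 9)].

Cover-up at u=9: R = 1/(9 + 5)² = 1/196. Cover-up at u=-5: Q = 1/(-5 - 9) = -1/14. Comparing u² coeff: P = -R = -1/196
Result: (-1/196)/(u + 5) - (1/14)/(u + 5)² + (1/196)/(u - 9)


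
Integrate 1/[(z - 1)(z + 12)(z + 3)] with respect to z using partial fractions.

Cover-up: P = 1/52, Q = 1/117, R = -1/36. Decomposition: (1/52)/(z - 1) + (1/117)/(z + 12) - (1/36)/(z + 3). Integrate each term: (1/52) ln|(z - 1)| + (1/117) ln|(z + 12)| - (1/36) ln|(z + 3)| + C


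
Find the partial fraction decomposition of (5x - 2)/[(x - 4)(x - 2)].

At x=4: α = (5·4 - 2)/(4 - 2) = 9. At x=2: β = (5·2 - 2)/(2 - 4) = -4
Result: 9/(x - 4) - 4/(x - 2)


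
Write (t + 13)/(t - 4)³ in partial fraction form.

(t + 13) = P(t - 4)² + Q(t - 4) + R. At t = 4: R = 1·4 + 13 = 17. Coefficients: P = 0, Q = 1
Result: 1/(t - 4)² + 17/(t - 4)³


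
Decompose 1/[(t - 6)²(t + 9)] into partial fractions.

Cover-up at t=-9: R = 1/(-9 - 6)² = 1/225. Cover-up at t=6: Q = 1/(6 + 9) = 1/15. Comparing t² coeff: P = -R = -1/225
Result: (-1/225)/(t - 6) + (1/15)/(t - 6)² + (1/225)/(t + 9)


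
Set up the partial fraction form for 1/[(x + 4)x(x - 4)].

Three distinct linear factors: P/(x + 4) + Q/x + R/(x - 4)


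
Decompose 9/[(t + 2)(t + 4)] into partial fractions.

9/(t + 2)(t + 4) = A/(t + 2) + B/(t + 4). A = 9/(-2 + 4) = 9/2, B = 9/(-4 + 2) = -9/2
Result: (9/2)/(t + 2) - (9/2)/(t + 4)


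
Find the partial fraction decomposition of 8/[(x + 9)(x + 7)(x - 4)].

Using cover-up method: α = 4/13, β = -4/11, γ = 8/143
Result: (4/13)/(x + 9) - (4/11)/(x + 7) + (8/143)/(x - 4)


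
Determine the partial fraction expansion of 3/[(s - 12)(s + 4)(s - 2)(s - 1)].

Using Heaviside cover-up: (3/1760)/(s - 12) - (1/160)/(s + 4) - (1/20)/(s - 2) + (3/55)/(s - 1)


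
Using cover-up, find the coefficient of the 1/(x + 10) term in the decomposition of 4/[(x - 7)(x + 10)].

Cover (x + 10), set x=-10: 4/((x - 7) at x=-10) = 4/(-17) = -4/17


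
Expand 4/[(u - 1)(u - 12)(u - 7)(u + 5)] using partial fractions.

Using Heaviside cover-up: (1/99)/(u - 1) + (4/935)/(u - 12) - (1/90)/(u - 7) - (1/306)/(u + 5)


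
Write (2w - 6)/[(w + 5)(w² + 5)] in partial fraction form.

At w=-5: P = (2·(-5) - 6)/((-5)² + 5) = -8/15. Q = -P = 8/15, R = 2 - (-5)·P = -2/3
Result: (-8/15)/(w + 5) + ((8/15)w - 2/3)/(w² + 5)


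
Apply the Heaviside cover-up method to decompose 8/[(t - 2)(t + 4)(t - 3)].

Cover (t - 2), t=2: α = 8/[(2 + 4)(2 - 3)] = -4/3. Cover (t + 4), t=-4: β = 8/[(-4 - 2)(-4 - 3)] = 4/21. Cover (t - 3), t=3: γ = 8/[(3 - 2)(3 + 4)] = 8/7.
Result: (-4/3)/(t - 2) + (4/21)/(t + 4) + (8/7)/(t - 3)


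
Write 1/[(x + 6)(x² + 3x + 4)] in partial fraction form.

Cover-up at x = -6: A = 1/((-6)² + 3·(-6) + 4) = 1/22. Then B = -A = -1/22, C = -A·(3 - 6) = 3/22
Result: (1/22)/(x + 6) - ((1/22)x - 3/22)/(x² + 3x + 4)


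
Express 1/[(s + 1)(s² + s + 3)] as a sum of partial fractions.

Cover-up at s = -1: A = 1/((-1)² + 1·(-1) + 3) = 1/3. Then B = -A = -1/3, C = -A·(1 - 1) = 0
Result: (1/3)/(s + 1) - ((1/3)s)/(s² + s + 3)


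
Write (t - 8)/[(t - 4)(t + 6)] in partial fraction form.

At t=4: A = (1·4 - 8)/(4 + 6) = -2/5. At t=-6: B = (1·(-6) - 8)/(-6 - 4) = 7/5
Result: (-2/5)/(t - 4) + (7/5)/(t + 6)


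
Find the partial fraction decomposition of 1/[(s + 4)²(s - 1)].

Cover-up at s=1: C = 1/(1 + 4)² = 1/25. Cover-up at s=-4: B = 1/(-4 - 1) = -1/5. Comparing s² coeff: A = -C = -1/25
Result: (-1/25)/(s + 4) - (1/5)/(s + 4)² + (1/25)/(s - 1)


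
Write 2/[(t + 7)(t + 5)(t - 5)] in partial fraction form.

Using cover-up method: P = 1/12, Q = -1/10, R = 1/60
Result: (1/12)/(t + 7) - (1/10)/(t + 5) + (1/60)/(t - 5)


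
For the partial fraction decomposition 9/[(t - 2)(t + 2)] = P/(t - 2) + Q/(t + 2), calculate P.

Cover-up at t = 2: P = 9/(2 + 2) = 9/4


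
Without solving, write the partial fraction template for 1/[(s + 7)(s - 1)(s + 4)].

Three distinct linear factors: A/(s + 7) + B/(s - 1) + C/(s + 4)


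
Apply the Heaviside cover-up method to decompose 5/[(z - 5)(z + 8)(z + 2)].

Cover (z - 5), z=5: α = 5/[(5 + 8)(5 + 2)] = 5/91. Cover (z + 8), z=-8: β = 5/[(-8 - 5)(-8 + 2)] = 5/78. Cover (z + 2), z=-2: γ = 5/[(-2 - 5)(-2 + 8)] = -5/42.
Result: (5/91)/(z - 5) + (5/78)/(z + 8) - (5/42)/(z + 2)


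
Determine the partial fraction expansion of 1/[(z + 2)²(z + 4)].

Cover-up at z=-4: R = 1/(-4 + 2)² = 1/4. Cover-up at z=-2: Q = 1/(-2 + 4) = 1/2. Comparing z² coeff: P = -R = -1/4
Result: (-1/4)/(z + 2) + (1/2)/(z + 2)² + (1/4)/(z + 4)


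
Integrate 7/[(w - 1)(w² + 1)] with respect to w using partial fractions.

Cover-up at w=1: A = 7/(1²+1) = 7/2. Coeff matching: B = -7/2, C = -7/2. Decomposition: (7/2)/(w - 1) - ((7/2)w + 7/2)/(w² + 1). Integrate: linear → ln, quadratic → (1/2)ln + arctan: (7/2) ln|(w - 1)| - (7/4) ln(w² + 1) - (7/2) arctan(w) + C


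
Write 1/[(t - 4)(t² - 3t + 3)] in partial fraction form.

Cover-up at t = 4: A = 1/(4² - 3·4 + 3) = 1/7. Then B = -A = -1/7, C = -A·(-3 + 4) = -1/7
Result: (1/7)/(t - 4) - ((1/7)t + 1/7)/(t² - 3t + 3)


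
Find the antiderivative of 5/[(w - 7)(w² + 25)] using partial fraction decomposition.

Cover-up at w=7: A = 5/(7²+25) = 5/74. Coeff matching: B = -5/74, C = -35/74. Decomposition: (5/74)/(w - 7) - ((5/74)w + 35/74)/(w² + 25). Integrate: linear → ln, quadratic → (1/2)ln + arctan: (5/74) ln|(w - 7)| - (5/148) ln(w² + 25) - (7/74) arctan(w/5) + C


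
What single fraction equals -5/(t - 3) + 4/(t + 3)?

Common denominator (t - 3)(t + 3). Numerator: -5(t + 3) + 4(t - 3) = (-5t - 15) + (4t - 12) = -t - 27
Result: (-t - 27)/[(t - 3)(t + 3)]


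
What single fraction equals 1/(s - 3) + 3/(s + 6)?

Common denominator (s - 3)(s + 6). Numerator: 1(s + 6) + 3(s - 3) = (s + 6) + (3s - 9) = 4s - 3
Result: (4s - 3)/[(s - 3)(s + 6)]


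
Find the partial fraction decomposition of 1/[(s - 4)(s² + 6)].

Cover-up at s = 4: A = 1/(4² + 6) = 1/22. Then B = -A = -1/22, C = -A·(0 + 4) = -2/11
Result: (1/22)/(s - 4) - ((1/22)s + 2/11)/(s² + 6)


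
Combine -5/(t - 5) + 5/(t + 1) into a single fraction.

Common denominator (t - 5)(t + 1). Numerator: -5(t + 1) + 5(t - 5) = (-5t - 5) + (5t - 25) = -30
Result: (-30)/[(t - 5)(t + 1)]


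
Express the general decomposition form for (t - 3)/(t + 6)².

Repeated linear factor: A/(t + 6) + B/(t + 6)²


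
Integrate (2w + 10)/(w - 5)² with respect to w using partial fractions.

Decompose: A = 2, B = 2·5 + 10 = 20, so (2w + 10)/(w - 5)² = 2/(w - 5) + 20/(w - 5)². Integrate: ∫ A/(w - 5) dw = 2 ln|(w - 5)|; ∫ B/(w - 5)² dw = -20/(w - 5). Sum: 2 ln|(w - 5)| - 20/(w - 5) + C


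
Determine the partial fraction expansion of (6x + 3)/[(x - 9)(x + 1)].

At x=9: A = (6·9 + 3)/(9 + 1) = 57/10. At x=-1: B = (6·(-1) + 3)/(-1 - 9) = 3/10
Result: (57/10)/(x - 9) + (3/10)/(x + 1)


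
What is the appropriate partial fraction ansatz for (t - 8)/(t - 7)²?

Repeated linear factor: A/(t - 7) + B/(t - 7)²


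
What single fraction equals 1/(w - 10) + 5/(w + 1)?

Common denominator (w - 10)(w + 1). Numerator: 1(w + 1) + 5(w - 10) = (w + 1) + (5w - 50) = 6w - 49
Result: (6w - 49)/[(w - 10)(w + 1)]


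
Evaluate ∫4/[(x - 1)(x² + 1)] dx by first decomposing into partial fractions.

Cover-up at x=1: A = 4/(1²+1) = 2. Coeff matching: B = -2, C = -2. Decomposition: 2/(x - 1) - (2x + 2)/(x² + 1). Integrate: linear → ln, quadratic → (1/2)ln + arctan: 2 ln|(x - 1)| - ln(x² + 1) - 2 arctan(x) + C


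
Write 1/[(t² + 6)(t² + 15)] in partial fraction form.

Coefficient matching gives P = R = 0, Q = 1/(15-6) = 1/9, S = -Q = -1/9
Result: (1/9)/(t² + 6) - (1/9)/(t² + 15)


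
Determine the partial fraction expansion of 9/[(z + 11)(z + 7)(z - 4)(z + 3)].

Using Heaviside cover-up: (-3/160)/(z + 11) + (9/176)/(z + 7) + (3/385)/(z - 4) - (9/224)/(z + 3)


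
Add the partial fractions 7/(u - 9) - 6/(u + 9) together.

Common denominator (u - 9)(u + 9). Numerator: 7(u + 9) - 6(u - 9) = (7u + 63) - (6u - 54) = u + 117
Result: (u + 117)/[(u - 9)(u + 9)]


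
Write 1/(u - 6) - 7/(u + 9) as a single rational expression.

Common denominator (u - 6)(u + 9). Numerator: 1(u + 9) - 7(u - 6) = (u + 9) - (7u - 42) = -6u + 51
Result: (-6u + 51)/[(u - 6)(u + 9)]


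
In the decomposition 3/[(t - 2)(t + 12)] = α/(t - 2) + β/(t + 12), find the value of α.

Cover-up at t = 2: α = 3/(2 + 12) = 3/14


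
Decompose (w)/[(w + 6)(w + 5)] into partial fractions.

At w=-6: A = (1·(-6) + 0)/(-6 + 5) = 6. At w=-5: B = (1·(-5) + 0)/(-5 + 6) = -5
Result: 6/(w + 6) - 5/(w + 5)


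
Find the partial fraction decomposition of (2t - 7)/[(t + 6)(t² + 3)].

At t=-6: A = (2·(-6) - 7)/((-6)² + 3) = -19/39. B = -A = 19/39, C = 2 - (-6)·A = -12/13
Result: (-19/39)/(t + 6) + ((19/39)t - 12/13)/(t² + 3)


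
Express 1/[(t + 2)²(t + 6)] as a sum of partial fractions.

Cover-up at t=-6: γ = 1/(-6 + 2)² = 1/16. Cover-up at t=-2: β = 1/(-2 + 6) = 1/4. Comparing t² coeff: α = -γ = -1/16
Result: (-1/16)/(t + 2) + (1/4)/(t + 2)² + (1/16)/(t + 6)


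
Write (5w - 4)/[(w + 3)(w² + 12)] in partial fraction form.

At w=-3: P = (5·(-3) - 4)/((-3)² + 12) = -19/21. Q = -P = 19/21, R = 5 - (-3)·P = 16/7
Result: (-19/21)/(w + 3) + ((19/21)w + 16/7)/(w² + 12)


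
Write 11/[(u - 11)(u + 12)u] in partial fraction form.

Using cover-up method: P = 1/23, Q = 11/276, R = -1/12
Result: (1/23)/(u - 11) + (11/276)/(u + 12) - (1/12)/u


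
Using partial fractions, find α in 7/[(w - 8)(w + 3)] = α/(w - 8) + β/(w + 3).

Cover-up at w = 8: α = 7/(8 + 3) = 7/11


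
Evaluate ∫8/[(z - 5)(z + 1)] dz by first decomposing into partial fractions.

Decompose: 8/[(z - 5)(z + 1)] = (4/3)/(z - 5) - (4/3)/(z + 1). Integrate each term: (4/3) ln|(z - 5)| - (4/3) ln|(z + 1)| + C


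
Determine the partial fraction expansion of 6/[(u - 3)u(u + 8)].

Using cover-up method: P = 2/11, Q = -1/4, R = 3/44
Result: (2/11)/(u - 3) - (1/4)/u + (3/44)/(u + 8)


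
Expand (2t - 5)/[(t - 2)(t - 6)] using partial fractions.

At t=2: A = (2·2 - 5)/(2 - 6) = 1/4. At t=6: B = (2·6 - 5)/(6 - 2) = 7/4
Result: (1/4)/(t - 2) + (7/4)/(t - 6)


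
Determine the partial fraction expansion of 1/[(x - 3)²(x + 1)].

Cover-up at x=-1: R = 1/(-1 - 3)² = 1/16. Cover-up at x=3: Q = 1/(3 + 1) = 1/4. Comparing x² coeff: P = -R = -1/16
Result: (-1/16)/(x - 3) + (1/4)/(x - 3)² + (1/16)/(x + 1)


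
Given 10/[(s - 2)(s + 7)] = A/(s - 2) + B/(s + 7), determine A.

Cover-up at s = 2: A = 10/(2 + 7) = 10/9


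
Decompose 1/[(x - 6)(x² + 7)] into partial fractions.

Cover-up at x = 6: A = 1/(6² + 7) = 1/43. Then B = -A = -1/43, C = -A·(0 + 6) = -6/43
Result: (1/43)/(x - 6) - ((1/43)x + 6/43)/(x² + 7)


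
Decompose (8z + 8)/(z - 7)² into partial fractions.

(8z + 8) = P(z - 7) + Q. At z = 7: Q = 8·7 + 8 = 64. Coeff of z: P = 8
Result: 8/(z - 7) + 64/(z - 7)²


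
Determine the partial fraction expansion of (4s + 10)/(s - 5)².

(4s + 10) = α(s - 5) + β. At s = 5: β = 4·5 + 10 = 30. Coeff of s: α = 4
Result: 4/(s - 5) + 30/(s - 5)²


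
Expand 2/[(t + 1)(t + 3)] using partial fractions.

2/(t + 1)(t + 3) = α/(t + 1) + β/(t + 3). α = 2/(-1 + 3) = 1, β = 2/(-3 + 1) = -1
Result: 1/(t + 1) - 1/(t + 3)


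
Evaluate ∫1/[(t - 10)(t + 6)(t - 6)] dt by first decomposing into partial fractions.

Cover-up: α = 1/64, β = 1/192, γ = -1/48. Decomposition: (1/64)/(t - 10) + (1/192)/(t + 6) - (1/48)/(t - 6). Integrate each term: (1/64) ln|(t - 10)| + (1/192) ln|(t + 6)| - (1/48) ln|(t - 6)| + C


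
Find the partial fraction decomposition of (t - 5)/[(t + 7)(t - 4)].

At t=-7: A = (1·(-7) - 5)/(-7 - 4) = 12/11. At t=4: B = (1·4 - 5)/(4 + 7) = -1/11
Result: (12/11)/(t + 7) - (1/11)/(t - 4)


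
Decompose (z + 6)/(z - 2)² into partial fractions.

(z + 6) = α(z - 2) + β. At z = 2: β = 1·2 + 6 = 8. Coeff of z: α = 1
Result: 1/(z - 2) + 8/(z - 2)²


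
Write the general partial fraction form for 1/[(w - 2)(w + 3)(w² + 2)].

Two linear + quadratic: P/(w - 2) + Q/(w + 3) + (Rw + S)/(w² + 2)


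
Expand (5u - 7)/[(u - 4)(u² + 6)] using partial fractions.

At u=4: α = (5·4 - 7)/(4² + 6) = 13/22. β = -α = -13/22, γ = 5 - 4·α = 29/11
Result: (13/22)/(u - 4) - ((13/22)u - 29/11)/(u² + 6)


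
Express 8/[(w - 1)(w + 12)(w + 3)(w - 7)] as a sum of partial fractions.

Using Heaviside cover-up: (-1/39)/(w - 1) - (8/2223)/(w + 12) + (1/45)/(w + 3) + (2/285)/(w - 7)


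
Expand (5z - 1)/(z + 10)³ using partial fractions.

(5z - 1) = P(z + 10)² + Q(z + 10) + R. At z = -10: R = 5·(-10) - 1 = -51. Coefficients: P = 0, Q = 5
Result: 5/(z + 10)² - 51/(z + 10)³


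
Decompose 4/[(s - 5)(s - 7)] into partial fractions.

4/(s - 5)(s - 7) = α/(s - 5) + β/(s - 7). α = 4/(5 - 7) = -2, β = 4/(7 - 5) = 2
Result: -2/(s - 5) + 2/(s - 7)


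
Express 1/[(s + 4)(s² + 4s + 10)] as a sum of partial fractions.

Cover-up at s = -4: P = 1/((-4)² + 4·(-4) + 10) = 1/10. Then Q = -P = -1/10, R = -P·(4 - 4) = 0
Result: (1/10)/(s + 4) - ((1/10)s)/(s² + 4s + 10)


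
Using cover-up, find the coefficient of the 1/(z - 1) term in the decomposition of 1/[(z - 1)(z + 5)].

Cover (z - 1), set z=1: 1/((z + 5) at z=1) = 1/(6) = 1/6


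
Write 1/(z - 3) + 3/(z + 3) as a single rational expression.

Common denominator (z - 3)(z + 3). Numerator: 1(z + 3) + 3(z - 3) = (z + 3) + (3z - 9) = 4z - 6
Result: (4z - 6)/[(z - 3)(z + 3)]


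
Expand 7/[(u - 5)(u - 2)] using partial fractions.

7/(u - 5)(u - 2) = α/(u - 5) + β/(u - 2). α = 7/(5 - 2) = 7/3, β = 7/(2 - 5) = -7/3
Result: (7/3)/(u - 5) - (7/3)/(u - 2)


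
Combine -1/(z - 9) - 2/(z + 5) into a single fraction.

Common denominator (z - 9)(z + 5). Numerator: -1(z + 5) - 2(z - 9) = (-z - 5) - (2z - 18) = -3z + 13
Result: (-3z + 13)/[(z - 9)(z + 5)]


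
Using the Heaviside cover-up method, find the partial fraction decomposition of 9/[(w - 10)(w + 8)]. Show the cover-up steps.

Cover (w - 10): set w=10, get α = 9/(10 + 8) = 1/2. Cover (w + 8): set w=-8, get β = 9/(-8 - 10) = -1/2.
Result: (1/2)/(w - 10) - (1/2)/(w + 8)


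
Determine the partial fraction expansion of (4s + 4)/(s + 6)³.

(4s + 4) = α(s + 6)² + β(s + 6) + γ. At s = -6: γ = 4·(-6) + 4 = -20. Coefficients: α = 0, β = 4
Result: 4/(s + 6)² - 20/(s + 6)³


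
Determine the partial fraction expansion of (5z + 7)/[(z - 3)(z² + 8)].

At z=3: P = (5·3 + 7)/(3² + 8) = 22/17. Q = -P = -22/17, R = 5 - 3·P = 19/17
Result: (22/17)/(z - 3) - ((22/17)z - 19/17)/(z² + 8)


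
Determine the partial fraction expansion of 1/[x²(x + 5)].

Cover-up at x=-5: C = 1/(-5 - 0)² = 1/25. Cover-up at x=0: B = 1/(0 + 5) = 1/5. Comparing x² coeff: A = -C = -1/25
Result: (-1/25)/x + (1/5)/x² + (1/25)/(x + 5)


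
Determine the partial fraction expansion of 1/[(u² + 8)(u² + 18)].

Coefficient matching gives P = R = 0, Q = 1/(18-8) = 1/10, S = -Q = -1/10
Result: (1/10)/(u² + 8) - (1/10)/(u² + 18)


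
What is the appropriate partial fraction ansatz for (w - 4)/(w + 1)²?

Repeated linear factor: P/(w + 1) + Q/(w + 1)²


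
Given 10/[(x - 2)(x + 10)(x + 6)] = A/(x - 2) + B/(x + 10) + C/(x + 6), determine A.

Cover-up at x = 2: A = 10/[(2 + 10)(2 + 6)] = 10/[(12)(8)] = 10/96 = 5/48


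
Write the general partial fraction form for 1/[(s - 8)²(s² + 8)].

Repeated linear + quadratic: A/(s - 8) + B/(s - 8)² + (Cs + D)/(s² + 8)


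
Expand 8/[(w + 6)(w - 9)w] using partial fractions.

Using cover-up method: P = 4/45, Q = 8/135, R = -4/27
Result: (4/45)/(w + 6) + (8/135)/(w - 9) - (4/27)/w


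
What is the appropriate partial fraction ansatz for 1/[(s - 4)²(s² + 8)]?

Repeated linear + quadratic: A/(s - 4) + B/(s - 4)² + (Cs + D)/(s² + 8)


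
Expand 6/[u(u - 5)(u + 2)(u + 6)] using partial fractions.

Using Heaviside cover-up: (-1/10)/u + (6/385)/(u - 5) + (3/28)/(u + 2) - (1/44)/(u + 6)


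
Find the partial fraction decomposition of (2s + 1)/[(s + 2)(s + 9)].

At s=-2: P = (2·(-2) + 1)/(-2 + 9) = -3/7. At s=-9: Q = (2·(-9) + 1)/(-9 + 2) = 17/7
Result: (-3/7)/(s + 2) + (17/7)/(s + 9)


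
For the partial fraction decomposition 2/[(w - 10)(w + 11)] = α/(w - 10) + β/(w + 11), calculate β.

Cover-up at w = -11: β = 2/(-11 - 10) = -2/21


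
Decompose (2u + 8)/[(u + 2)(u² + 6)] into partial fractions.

At u=-2: α = (2·(-2) + 8)/((-2)² + 6) = 2/5. β = -α = -2/5, γ = 2 - (-2)·α = 14/5
Result: (2/5)/(u + 2) - ((2/5)u - 14/5)/(u² + 6)


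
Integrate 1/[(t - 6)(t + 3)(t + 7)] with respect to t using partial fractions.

Cover-up: P = 1/117, Q = -1/36, R = 1/52. Decomposition: (1/117)/(t - 6) - (1/36)/(t + 3) + (1/52)/(t + 7). Integrate each term: (1/117) ln|(t - 6)| - (1/36) ln|(t + 3)| + (1/52) ln|(t + 7)| + C


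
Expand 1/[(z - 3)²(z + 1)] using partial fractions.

Cover-up at z=-1: γ = 1/(-1 - 3)² = 1/16. Cover-up at z=3: β = 1/(3 + 1) = 1/4. Comparing z² coeff: α = -γ = -1/16
Result: (-1/16)/(z - 3) + (1/4)/(z - 3)² + (1/16)/(z + 1)


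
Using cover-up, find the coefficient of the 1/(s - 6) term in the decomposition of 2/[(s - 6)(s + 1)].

Cover (s - 6), set s=6: 2/((s + 1) at s=6) = 2/(7) = 2/7


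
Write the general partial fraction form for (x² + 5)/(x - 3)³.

Repeated linear factor (power 3): A/(x - 3) + B/(x - 3)² + C/(x - 3)³


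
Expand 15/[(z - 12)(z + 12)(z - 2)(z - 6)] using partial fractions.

Using Heaviside cover-up: (1/96)/(z - 12) - (5/2016)/(z + 12) + (3/112)/(z - 2) - (5/144)/(z - 6)


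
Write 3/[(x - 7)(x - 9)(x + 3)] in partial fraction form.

Using cover-up method: α = -3/20, β = 1/8, γ = 1/40
Result: (-3/20)/(x - 7) + (1/8)/(x - 9) + (1/40)/(x + 3)


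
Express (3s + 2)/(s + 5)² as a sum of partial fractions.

(3s + 2) = α(s + 5) + β. At s = -5: β = 3·(-5) + 2 = -13. Coeff of s: α = 3
Result: 3/(s + 5) - 13/(s + 5)²


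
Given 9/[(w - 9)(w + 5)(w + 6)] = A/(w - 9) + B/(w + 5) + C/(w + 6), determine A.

Cover-up at w = 9: A = 9/[(9 + 5)(9 + 6)] = 9/[(14)(15)] = 9/210 = 3/70


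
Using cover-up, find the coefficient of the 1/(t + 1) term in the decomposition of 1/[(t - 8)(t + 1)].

Cover (t + 1), set t=-1: 1/((t - 8) at t=-1) = 1/(-9) = -1/9


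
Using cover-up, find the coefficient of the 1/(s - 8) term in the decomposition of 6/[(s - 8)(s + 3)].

Cover (s - 8), set s=8: 6/((s + 3) at s=8) = 6/(11) = 6/11


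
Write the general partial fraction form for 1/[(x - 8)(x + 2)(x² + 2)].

Two linear + quadratic: A/(x - 8) + B/(x + 2) + (Cx + D)/(x² + 2)


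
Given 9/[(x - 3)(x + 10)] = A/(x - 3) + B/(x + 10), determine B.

Cover-up at x = -10: B = 9/(-10 - 3) = -9/13


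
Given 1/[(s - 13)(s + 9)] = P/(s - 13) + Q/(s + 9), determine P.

Cover-up at s = 13: P = 1/(13 + 9) = 1/22
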